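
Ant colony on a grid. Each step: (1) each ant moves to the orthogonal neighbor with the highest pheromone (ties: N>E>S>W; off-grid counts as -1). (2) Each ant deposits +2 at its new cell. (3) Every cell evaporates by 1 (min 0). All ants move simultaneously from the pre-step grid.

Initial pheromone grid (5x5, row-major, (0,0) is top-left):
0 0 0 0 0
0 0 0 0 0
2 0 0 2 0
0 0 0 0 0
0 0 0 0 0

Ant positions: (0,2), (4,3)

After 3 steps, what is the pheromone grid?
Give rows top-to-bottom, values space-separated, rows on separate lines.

After step 1: ants at (0,3),(3,3)
  0 0 0 1 0
  0 0 0 0 0
  1 0 0 1 0
  0 0 0 1 0
  0 0 0 0 0
After step 2: ants at (0,4),(2,3)
  0 0 0 0 1
  0 0 0 0 0
  0 0 0 2 0
  0 0 0 0 0
  0 0 0 0 0
After step 3: ants at (1,4),(1,3)
  0 0 0 0 0
  0 0 0 1 1
  0 0 0 1 0
  0 0 0 0 0
  0 0 0 0 0

0 0 0 0 0
0 0 0 1 1
0 0 0 1 0
0 0 0 0 0
0 0 0 0 0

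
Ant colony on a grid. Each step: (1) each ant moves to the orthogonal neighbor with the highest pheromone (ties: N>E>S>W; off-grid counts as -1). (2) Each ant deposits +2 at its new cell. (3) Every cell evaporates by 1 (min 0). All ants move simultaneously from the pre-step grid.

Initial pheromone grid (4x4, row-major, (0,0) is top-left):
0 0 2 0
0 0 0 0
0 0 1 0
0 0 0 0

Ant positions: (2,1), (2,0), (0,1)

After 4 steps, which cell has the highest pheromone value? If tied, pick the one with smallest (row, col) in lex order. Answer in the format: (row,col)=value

Answer: (0,2)=6

Derivation:
Step 1: ant0:(2,1)->E->(2,2) | ant1:(2,0)->N->(1,0) | ant2:(0,1)->E->(0,2)
  grid max=3 at (0,2)
Step 2: ant0:(2,2)->N->(1,2) | ant1:(1,0)->N->(0,0) | ant2:(0,2)->E->(0,3)
  grid max=2 at (0,2)
Step 3: ant0:(1,2)->N->(0,2) | ant1:(0,0)->E->(0,1) | ant2:(0,3)->W->(0,2)
  grid max=5 at (0,2)
Step 4: ant0:(0,2)->W->(0,1) | ant1:(0,1)->E->(0,2) | ant2:(0,2)->W->(0,1)
  grid max=6 at (0,2)
Final grid:
  0 4 6 0
  0 0 0 0
  0 0 0 0
  0 0 0 0
Max pheromone 6 at (0,2)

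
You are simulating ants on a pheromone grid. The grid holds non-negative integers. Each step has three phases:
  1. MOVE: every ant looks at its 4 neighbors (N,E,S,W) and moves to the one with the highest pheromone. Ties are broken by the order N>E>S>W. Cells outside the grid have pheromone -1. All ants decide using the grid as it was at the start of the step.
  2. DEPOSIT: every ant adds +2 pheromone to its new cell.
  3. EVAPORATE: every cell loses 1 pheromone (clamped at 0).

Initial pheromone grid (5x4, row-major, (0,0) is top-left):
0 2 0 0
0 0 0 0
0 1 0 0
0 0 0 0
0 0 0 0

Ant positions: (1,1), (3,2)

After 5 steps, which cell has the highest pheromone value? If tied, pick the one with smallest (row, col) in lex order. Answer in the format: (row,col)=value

Step 1: ant0:(1,1)->N->(0,1) | ant1:(3,2)->N->(2,2)
  grid max=3 at (0,1)
Step 2: ant0:(0,1)->E->(0,2) | ant1:(2,2)->N->(1,2)
  grid max=2 at (0,1)
Step 3: ant0:(0,2)->W->(0,1) | ant1:(1,2)->N->(0,2)
  grid max=3 at (0,1)
Step 4: ant0:(0,1)->E->(0,2) | ant1:(0,2)->W->(0,1)
  grid max=4 at (0,1)
Step 5: ant0:(0,2)->W->(0,1) | ant1:(0,1)->E->(0,2)
  grid max=5 at (0,1)
Final grid:
  0 5 4 0
  0 0 0 0
  0 0 0 0
  0 0 0 0
  0 0 0 0
Max pheromone 5 at (0,1)

Answer: (0,1)=5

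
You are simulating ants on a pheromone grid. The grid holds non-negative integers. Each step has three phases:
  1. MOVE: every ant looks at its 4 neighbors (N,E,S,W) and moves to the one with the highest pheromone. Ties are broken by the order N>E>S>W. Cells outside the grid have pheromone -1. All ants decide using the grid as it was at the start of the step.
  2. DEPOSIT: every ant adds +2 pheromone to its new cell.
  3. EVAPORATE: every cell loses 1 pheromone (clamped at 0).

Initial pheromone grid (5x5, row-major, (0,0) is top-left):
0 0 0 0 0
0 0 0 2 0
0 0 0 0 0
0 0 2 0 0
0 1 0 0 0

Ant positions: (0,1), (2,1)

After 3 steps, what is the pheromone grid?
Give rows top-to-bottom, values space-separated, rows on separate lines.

After step 1: ants at (0,2),(1,1)
  0 0 1 0 0
  0 1 0 1 0
  0 0 0 0 0
  0 0 1 0 0
  0 0 0 0 0
After step 2: ants at (0,3),(0,1)
  0 1 0 1 0
  0 0 0 0 0
  0 0 0 0 0
  0 0 0 0 0
  0 0 0 0 0
After step 3: ants at (0,4),(0,2)
  0 0 1 0 1
  0 0 0 0 0
  0 0 0 0 0
  0 0 0 0 0
  0 0 0 0 0

0 0 1 0 1
0 0 0 0 0
0 0 0 0 0
0 0 0 0 0
0 0 0 0 0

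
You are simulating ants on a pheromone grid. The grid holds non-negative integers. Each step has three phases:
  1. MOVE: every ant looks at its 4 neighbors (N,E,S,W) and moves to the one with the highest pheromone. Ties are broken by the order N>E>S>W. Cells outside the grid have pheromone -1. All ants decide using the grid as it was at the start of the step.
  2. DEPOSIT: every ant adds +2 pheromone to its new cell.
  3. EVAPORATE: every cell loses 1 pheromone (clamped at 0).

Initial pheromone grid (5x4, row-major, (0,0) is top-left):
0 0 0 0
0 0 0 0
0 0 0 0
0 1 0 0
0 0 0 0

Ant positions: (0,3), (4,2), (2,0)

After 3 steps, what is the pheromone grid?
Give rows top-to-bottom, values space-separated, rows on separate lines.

After step 1: ants at (1,3),(3,2),(1,0)
  0 0 0 0
  1 0 0 1
  0 0 0 0
  0 0 1 0
  0 0 0 0
After step 2: ants at (0,3),(2,2),(0,0)
  1 0 0 1
  0 0 0 0
  0 0 1 0
  0 0 0 0
  0 0 0 0
After step 3: ants at (1,3),(1,2),(0,1)
  0 1 0 0
  0 0 1 1
  0 0 0 0
  0 0 0 0
  0 0 0 0

0 1 0 0
0 0 1 1
0 0 0 0
0 0 0 0
0 0 0 0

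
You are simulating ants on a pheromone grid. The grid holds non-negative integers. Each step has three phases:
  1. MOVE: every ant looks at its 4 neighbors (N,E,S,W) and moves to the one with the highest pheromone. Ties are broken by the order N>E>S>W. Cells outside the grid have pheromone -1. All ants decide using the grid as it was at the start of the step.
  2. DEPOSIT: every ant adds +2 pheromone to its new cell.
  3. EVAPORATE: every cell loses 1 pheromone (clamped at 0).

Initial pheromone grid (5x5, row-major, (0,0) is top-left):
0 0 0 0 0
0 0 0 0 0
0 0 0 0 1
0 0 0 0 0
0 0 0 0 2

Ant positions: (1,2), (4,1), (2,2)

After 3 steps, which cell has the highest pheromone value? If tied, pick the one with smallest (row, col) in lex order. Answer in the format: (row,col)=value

Answer: (0,2)=3

Derivation:
Step 1: ant0:(1,2)->N->(0,2) | ant1:(4,1)->N->(3,1) | ant2:(2,2)->N->(1,2)
  grid max=1 at (0,2)
Step 2: ant0:(0,2)->S->(1,2) | ant1:(3,1)->N->(2,1) | ant2:(1,2)->N->(0,2)
  grid max=2 at (0,2)
Step 3: ant0:(1,2)->N->(0,2) | ant1:(2,1)->N->(1,1) | ant2:(0,2)->S->(1,2)
  grid max=3 at (0,2)
Final grid:
  0 0 3 0 0
  0 1 3 0 0
  0 0 0 0 0
  0 0 0 0 0
  0 0 0 0 0
Max pheromone 3 at (0,2)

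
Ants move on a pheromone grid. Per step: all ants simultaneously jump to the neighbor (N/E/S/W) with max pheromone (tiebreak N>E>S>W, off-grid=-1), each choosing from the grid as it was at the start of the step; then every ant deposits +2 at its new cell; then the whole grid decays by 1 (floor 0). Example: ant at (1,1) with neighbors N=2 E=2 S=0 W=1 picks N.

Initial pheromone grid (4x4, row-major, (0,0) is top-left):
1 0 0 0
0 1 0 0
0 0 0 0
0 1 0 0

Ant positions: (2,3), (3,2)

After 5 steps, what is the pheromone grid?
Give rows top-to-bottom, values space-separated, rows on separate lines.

After step 1: ants at (1,3),(3,1)
  0 0 0 0
  0 0 0 1
  0 0 0 0
  0 2 0 0
After step 2: ants at (0,3),(2,1)
  0 0 0 1
  0 0 0 0
  0 1 0 0
  0 1 0 0
After step 3: ants at (1,3),(3,1)
  0 0 0 0
  0 0 0 1
  0 0 0 0
  0 2 0 0
After step 4: ants at (0,3),(2,1)
  0 0 0 1
  0 0 0 0
  0 1 0 0
  0 1 0 0
After step 5: ants at (1,3),(3,1)
  0 0 0 0
  0 0 0 1
  0 0 0 0
  0 2 0 0

0 0 0 0
0 0 0 1
0 0 0 0
0 2 0 0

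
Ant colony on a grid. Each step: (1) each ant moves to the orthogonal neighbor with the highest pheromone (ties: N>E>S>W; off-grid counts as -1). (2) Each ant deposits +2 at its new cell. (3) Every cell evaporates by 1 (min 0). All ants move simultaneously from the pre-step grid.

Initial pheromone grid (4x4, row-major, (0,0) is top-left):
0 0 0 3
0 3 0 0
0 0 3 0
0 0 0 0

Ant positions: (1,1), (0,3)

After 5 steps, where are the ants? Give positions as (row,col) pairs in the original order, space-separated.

Step 1: ant0:(1,1)->N->(0,1) | ant1:(0,3)->S->(1,3)
  grid max=2 at (0,3)
Step 2: ant0:(0,1)->S->(1,1) | ant1:(1,3)->N->(0,3)
  grid max=3 at (0,3)
Step 3: ant0:(1,1)->N->(0,1) | ant1:(0,3)->S->(1,3)
  grid max=2 at (0,3)
Step 4: ant0:(0,1)->S->(1,1) | ant1:(1,3)->N->(0,3)
  grid max=3 at (0,3)
Step 5: ant0:(1,1)->N->(0,1) | ant1:(0,3)->S->(1,3)
  grid max=2 at (0,3)

(0,1) (1,3)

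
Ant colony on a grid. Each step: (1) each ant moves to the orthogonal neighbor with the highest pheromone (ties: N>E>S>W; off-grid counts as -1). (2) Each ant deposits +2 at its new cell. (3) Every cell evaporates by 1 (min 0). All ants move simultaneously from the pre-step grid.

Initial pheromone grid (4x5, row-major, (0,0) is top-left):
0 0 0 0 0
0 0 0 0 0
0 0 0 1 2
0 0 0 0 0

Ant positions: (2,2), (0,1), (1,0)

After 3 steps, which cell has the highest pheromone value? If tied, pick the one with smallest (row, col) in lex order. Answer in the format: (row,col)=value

Step 1: ant0:(2,2)->E->(2,3) | ant1:(0,1)->E->(0,2) | ant2:(1,0)->N->(0,0)
  grid max=2 at (2,3)
Step 2: ant0:(2,3)->E->(2,4) | ant1:(0,2)->E->(0,3) | ant2:(0,0)->E->(0,1)
  grid max=2 at (2,4)
Step 3: ant0:(2,4)->W->(2,3) | ant1:(0,3)->E->(0,4) | ant2:(0,1)->E->(0,2)
  grid max=2 at (2,3)
Final grid:
  0 0 1 0 1
  0 0 0 0 0
  0 0 0 2 1
  0 0 0 0 0
Max pheromone 2 at (2,3)

Answer: (2,3)=2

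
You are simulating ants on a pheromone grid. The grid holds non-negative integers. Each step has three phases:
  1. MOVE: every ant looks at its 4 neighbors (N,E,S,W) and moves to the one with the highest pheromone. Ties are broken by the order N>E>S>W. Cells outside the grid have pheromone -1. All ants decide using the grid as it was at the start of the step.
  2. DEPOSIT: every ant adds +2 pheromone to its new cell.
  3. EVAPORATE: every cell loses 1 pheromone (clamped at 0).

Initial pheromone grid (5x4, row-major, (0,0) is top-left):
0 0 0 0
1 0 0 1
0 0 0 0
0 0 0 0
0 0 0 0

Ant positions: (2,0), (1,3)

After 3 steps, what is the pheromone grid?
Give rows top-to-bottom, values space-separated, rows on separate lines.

After step 1: ants at (1,0),(0,3)
  0 0 0 1
  2 0 0 0
  0 0 0 0
  0 0 0 0
  0 0 0 0
After step 2: ants at (0,0),(1,3)
  1 0 0 0
  1 0 0 1
  0 0 0 0
  0 0 0 0
  0 0 0 0
After step 3: ants at (1,0),(0,3)
  0 0 0 1
  2 0 0 0
  0 0 0 0
  0 0 0 0
  0 0 0 0

0 0 0 1
2 0 0 0
0 0 0 0
0 0 0 0
0 0 0 0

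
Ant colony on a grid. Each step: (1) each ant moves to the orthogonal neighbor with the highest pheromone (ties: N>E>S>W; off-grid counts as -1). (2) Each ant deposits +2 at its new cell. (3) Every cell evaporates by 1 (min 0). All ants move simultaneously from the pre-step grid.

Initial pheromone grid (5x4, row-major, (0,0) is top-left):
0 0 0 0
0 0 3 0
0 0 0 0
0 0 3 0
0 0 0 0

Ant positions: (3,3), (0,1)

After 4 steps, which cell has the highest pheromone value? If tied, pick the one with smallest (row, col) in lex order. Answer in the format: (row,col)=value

Answer: (1,2)=5

Derivation:
Step 1: ant0:(3,3)->W->(3,2) | ant1:(0,1)->E->(0,2)
  grid max=4 at (3,2)
Step 2: ant0:(3,2)->N->(2,2) | ant1:(0,2)->S->(1,2)
  grid max=3 at (1,2)
Step 3: ant0:(2,2)->N->(1,2) | ant1:(1,2)->S->(2,2)
  grid max=4 at (1,2)
Step 4: ant0:(1,2)->S->(2,2) | ant1:(2,2)->N->(1,2)
  grid max=5 at (1,2)
Final grid:
  0 0 0 0
  0 0 5 0
  0 0 3 0
  0 0 1 0
  0 0 0 0
Max pheromone 5 at (1,2)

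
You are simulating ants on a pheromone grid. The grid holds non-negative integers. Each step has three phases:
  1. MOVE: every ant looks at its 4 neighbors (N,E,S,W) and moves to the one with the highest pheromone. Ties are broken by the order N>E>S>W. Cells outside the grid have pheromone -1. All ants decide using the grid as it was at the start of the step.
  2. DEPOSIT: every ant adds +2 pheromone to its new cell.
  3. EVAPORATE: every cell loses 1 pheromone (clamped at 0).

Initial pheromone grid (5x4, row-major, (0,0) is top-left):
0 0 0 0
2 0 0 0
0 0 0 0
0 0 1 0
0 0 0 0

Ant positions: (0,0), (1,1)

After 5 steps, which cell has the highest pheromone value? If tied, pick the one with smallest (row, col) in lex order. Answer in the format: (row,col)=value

Answer: (1,0)=9

Derivation:
Step 1: ant0:(0,0)->S->(1,0) | ant1:(1,1)->W->(1,0)
  grid max=5 at (1,0)
Step 2: ant0:(1,0)->N->(0,0) | ant1:(1,0)->N->(0,0)
  grid max=4 at (1,0)
Step 3: ant0:(0,0)->S->(1,0) | ant1:(0,0)->S->(1,0)
  grid max=7 at (1,0)
Step 4: ant0:(1,0)->N->(0,0) | ant1:(1,0)->N->(0,0)
  grid max=6 at (1,0)
Step 5: ant0:(0,0)->S->(1,0) | ant1:(0,0)->S->(1,0)
  grid max=9 at (1,0)
Final grid:
  4 0 0 0
  9 0 0 0
  0 0 0 0
  0 0 0 0
  0 0 0 0
Max pheromone 9 at (1,0)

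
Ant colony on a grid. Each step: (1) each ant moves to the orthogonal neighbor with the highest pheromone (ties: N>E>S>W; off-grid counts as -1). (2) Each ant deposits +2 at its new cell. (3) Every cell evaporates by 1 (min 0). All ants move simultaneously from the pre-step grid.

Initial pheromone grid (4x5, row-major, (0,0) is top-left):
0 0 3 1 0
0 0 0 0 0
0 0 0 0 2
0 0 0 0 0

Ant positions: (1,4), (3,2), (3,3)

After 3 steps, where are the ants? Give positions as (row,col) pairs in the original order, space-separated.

Step 1: ant0:(1,4)->S->(2,4) | ant1:(3,2)->N->(2,2) | ant2:(3,3)->N->(2,3)
  grid max=3 at (2,4)
Step 2: ant0:(2,4)->W->(2,3) | ant1:(2,2)->E->(2,3) | ant2:(2,3)->E->(2,4)
  grid max=4 at (2,3)
Step 3: ant0:(2,3)->E->(2,4) | ant1:(2,3)->E->(2,4) | ant2:(2,4)->W->(2,3)
  grid max=7 at (2,4)

(2,4) (2,4) (2,3)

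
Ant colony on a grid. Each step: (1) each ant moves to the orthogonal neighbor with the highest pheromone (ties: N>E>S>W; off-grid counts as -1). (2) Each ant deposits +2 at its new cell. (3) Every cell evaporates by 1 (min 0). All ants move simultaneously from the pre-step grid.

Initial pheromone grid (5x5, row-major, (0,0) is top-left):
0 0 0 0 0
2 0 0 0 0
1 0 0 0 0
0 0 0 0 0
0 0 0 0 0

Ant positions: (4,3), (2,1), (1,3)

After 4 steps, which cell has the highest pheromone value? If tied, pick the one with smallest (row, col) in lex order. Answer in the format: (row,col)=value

Step 1: ant0:(4,3)->N->(3,3) | ant1:(2,1)->W->(2,0) | ant2:(1,3)->N->(0,3)
  grid max=2 at (2,0)
Step 2: ant0:(3,3)->N->(2,3) | ant1:(2,0)->N->(1,0) | ant2:(0,3)->E->(0,4)
  grid max=2 at (1,0)
Step 3: ant0:(2,3)->N->(1,3) | ant1:(1,0)->S->(2,0) | ant2:(0,4)->S->(1,4)
  grid max=2 at (2,0)
Step 4: ant0:(1,3)->E->(1,4) | ant1:(2,0)->N->(1,0) | ant2:(1,4)->W->(1,3)
  grid max=2 at (1,0)
Final grid:
  0 0 0 0 0
  2 0 0 2 2
  1 0 0 0 0
  0 0 0 0 0
  0 0 0 0 0
Max pheromone 2 at (1,0)

Answer: (1,0)=2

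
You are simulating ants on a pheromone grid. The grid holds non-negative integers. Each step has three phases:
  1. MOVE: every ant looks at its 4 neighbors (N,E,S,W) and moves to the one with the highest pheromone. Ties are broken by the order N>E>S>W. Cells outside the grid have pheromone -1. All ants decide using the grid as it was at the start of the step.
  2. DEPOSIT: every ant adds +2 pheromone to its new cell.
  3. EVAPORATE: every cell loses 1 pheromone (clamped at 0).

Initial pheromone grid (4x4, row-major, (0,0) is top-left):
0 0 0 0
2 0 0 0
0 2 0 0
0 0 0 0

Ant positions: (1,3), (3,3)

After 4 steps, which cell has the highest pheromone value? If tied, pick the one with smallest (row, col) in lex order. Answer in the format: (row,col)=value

Step 1: ant0:(1,3)->N->(0,3) | ant1:(3,3)->N->(2,3)
  grid max=1 at (0,3)
Step 2: ant0:(0,3)->S->(1,3) | ant1:(2,3)->N->(1,3)
  grid max=3 at (1,3)
Step 3: ant0:(1,3)->N->(0,3) | ant1:(1,3)->N->(0,3)
  grid max=3 at (0,3)
Step 4: ant0:(0,3)->S->(1,3) | ant1:(0,3)->S->(1,3)
  grid max=5 at (1,3)
Final grid:
  0 0 0 2
  0 0 0 5
  0 0 0 0
  0 0 0 0
Max pheromone 5 at (1,3)

Answer: (1,3)=5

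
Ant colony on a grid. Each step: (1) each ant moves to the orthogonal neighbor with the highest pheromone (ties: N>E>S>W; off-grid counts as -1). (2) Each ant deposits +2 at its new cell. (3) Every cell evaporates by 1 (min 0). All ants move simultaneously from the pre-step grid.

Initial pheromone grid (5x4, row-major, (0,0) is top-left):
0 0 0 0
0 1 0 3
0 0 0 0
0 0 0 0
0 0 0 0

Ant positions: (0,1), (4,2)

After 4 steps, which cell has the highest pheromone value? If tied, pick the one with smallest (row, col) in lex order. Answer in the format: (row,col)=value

Step 1: ant0:(0,1)->S->(1,1) | ant1:(4,2)->N->(3,2)
  grid max=2 at (1,1)
Step 2: ant0:(1,1)->N->(0,1) | ant1:(3,2)->N->(2,2)
  grid max=1 at (0,1)
Step 3: ant0:(0,1)->S->(1,1) | ant1:(2,2)->N->(1,2)
  grid max=2 at (1,1)
Step 4: ant0:(1,1)->E->(1,2) | ant1:(1,2)->W->(1,1)
  grid max=3 at (1,1)
Final grid:
  0 0 0 0
  0 3 2 0
  0 0 0 0
  0 0 0 0
  0 0 0 0
Max pheromone 3 at (1,1)

Answer: (1,1)=3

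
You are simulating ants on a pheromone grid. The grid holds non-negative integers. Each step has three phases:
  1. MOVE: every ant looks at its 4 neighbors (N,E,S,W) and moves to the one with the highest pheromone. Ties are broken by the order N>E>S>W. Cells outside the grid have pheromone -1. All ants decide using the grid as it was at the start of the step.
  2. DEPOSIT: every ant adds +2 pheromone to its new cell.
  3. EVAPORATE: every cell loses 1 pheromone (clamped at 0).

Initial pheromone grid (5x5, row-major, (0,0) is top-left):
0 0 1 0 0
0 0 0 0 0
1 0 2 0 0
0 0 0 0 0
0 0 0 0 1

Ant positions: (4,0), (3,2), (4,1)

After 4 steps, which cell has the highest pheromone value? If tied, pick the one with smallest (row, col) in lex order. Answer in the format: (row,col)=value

Step 1: ant0:(4,0)->N->(3,0) | ant1:(3,2)->N->(2,2) | ant2:(4,1)->N->(3,1)
  grid max=3 at (2,2)
Step 2: ant0:(3,0)->E->(3,1) | ant1:(2,2)->N->(1,2) | ant2:(3,1)->W->(3,0)
  grid max=2 at (2,2)
Step 3: ant0:(3,1)->W->(3,0) | ant1:(1,2)->S->(2,2) | ant2:(3,0)->E->(3,1)
  grid max=3 at (2,2)
Step 4: ant0:(3,0)->E->(3,1) | ant1:(2,2)->N->(1,2) | ant2:(3,1)->W->(3,0)
  grid max=4 at (3,0)
Final grid:
  0 0 0 0 0
  0 0 1 0 0
  0 0 2 0 0
  4 4 0 0 0
  0 0 0 0 0
Max pheromone 4 at (3,0)

Answer: (3,0)=4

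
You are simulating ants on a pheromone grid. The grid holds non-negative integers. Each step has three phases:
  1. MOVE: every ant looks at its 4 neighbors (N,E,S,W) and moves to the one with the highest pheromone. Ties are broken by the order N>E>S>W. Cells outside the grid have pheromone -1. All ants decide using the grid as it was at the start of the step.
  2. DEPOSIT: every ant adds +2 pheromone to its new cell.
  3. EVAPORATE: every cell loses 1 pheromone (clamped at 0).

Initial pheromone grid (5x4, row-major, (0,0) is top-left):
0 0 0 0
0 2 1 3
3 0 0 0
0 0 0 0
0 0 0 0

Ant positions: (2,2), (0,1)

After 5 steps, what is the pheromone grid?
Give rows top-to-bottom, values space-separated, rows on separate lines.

After step 1: ants at (1,2),(1,1)
  0 0 0 0
  0 3 2 2
  2 0 0 0
  0 0 0 0
  0 0 0 0
After step 2: ants at (1,1),(1,2)
  0 0 0 0
  0 4 3 1
  1 0 0 0
  0 0 0 0
  0 0 0 0
After step 3: ants at (1,2),(1,1)
  0 0 0 0
  0 5 4 0
  0 0 0 0
  0 0 0 0
  0 0 0 0
After step 4: ants at (1,1),(1,2)
  0 0 0 0
  0 6 5 0
  0 0 0 0
  0 0 0 0
  0 0 0 0
After step 5: ants at (1,2),(1,1)
  0 0 0 0
  0 7 6 0
  0 0 0 0
  0 0 0 0
  0 0 0 0

0 0 0 0
0 7 6 0
0 0 0 0
0 0 0 0
0 0 0 0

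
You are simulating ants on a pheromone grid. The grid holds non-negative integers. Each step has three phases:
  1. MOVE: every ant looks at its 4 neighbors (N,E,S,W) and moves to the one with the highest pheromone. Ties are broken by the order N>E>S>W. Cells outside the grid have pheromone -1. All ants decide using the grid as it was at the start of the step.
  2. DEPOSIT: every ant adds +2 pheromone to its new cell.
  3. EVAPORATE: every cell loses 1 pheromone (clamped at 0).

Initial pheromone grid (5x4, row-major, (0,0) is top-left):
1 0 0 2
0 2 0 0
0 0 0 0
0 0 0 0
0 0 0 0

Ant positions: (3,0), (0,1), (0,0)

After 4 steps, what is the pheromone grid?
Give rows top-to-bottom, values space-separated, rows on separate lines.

After step 1: ants at (2,0),(1,1),(0,1)
  0 1 0 1
  0 3 0 0
  1 0 0 0
  0 0 0 0
  0 0 0 0
After step 2: ants at (1,0),(0,1),(1,1)
  0 2 0 0
  1 4 0 0
  0 0 0 0
  0 0 0 0
  0 0 0 0
After step 3: ants at (1,1),(1,1),(0,1)
  0 3 0 0
  0 7 0 0
  0 0 0 0
  0 0 0 0
  0 0 0 0
After step 4: ants at (0,1),(0,1),(1,1)
  0 6 0 0
  0 8 0 0
  0 0 0 0
  0 0 0 0
  0 0 0 0

0 6 0 0
0 8 0 0
0 0 0 0
0 0 0 0
0 0 0 0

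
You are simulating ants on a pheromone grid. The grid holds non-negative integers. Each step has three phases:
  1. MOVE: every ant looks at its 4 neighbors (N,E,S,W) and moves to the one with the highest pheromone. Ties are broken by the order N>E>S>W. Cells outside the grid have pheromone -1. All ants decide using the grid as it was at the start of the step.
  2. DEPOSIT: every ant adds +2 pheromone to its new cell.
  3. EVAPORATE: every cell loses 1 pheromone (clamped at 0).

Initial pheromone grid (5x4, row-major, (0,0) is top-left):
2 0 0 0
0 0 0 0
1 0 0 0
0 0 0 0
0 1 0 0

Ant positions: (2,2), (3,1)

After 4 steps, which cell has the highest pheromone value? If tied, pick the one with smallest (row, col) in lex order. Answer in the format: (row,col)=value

Answer: (1,3)=1

Derivation:
Step 1: ant0:(2,2)->N->(1,2) | ant1:(3,1)->S->(4,1)
  grid max=2 at (4,1)
Step 2: ant0:(1,2)->N->(0,2) | ant1:(4,1)->N->(3,1)
  grid max=1 at (0,2)
Step 3: ant0:(0,2)->E->(0,3) | ant1:(3,1)->S->(4,1)
  grid max=2 at (4,1)
Step 4: ant0:(0,3)->S->(1,3) | ant1:(4,1)->N->(3,1)
  grid max=1 at (1,3)
Final grid:
  0 0 0 0
  0 0 0 1
  0 0 0 0
  0 1 0 0
  0 1 0 0
Max pheromone 1 at (1,3)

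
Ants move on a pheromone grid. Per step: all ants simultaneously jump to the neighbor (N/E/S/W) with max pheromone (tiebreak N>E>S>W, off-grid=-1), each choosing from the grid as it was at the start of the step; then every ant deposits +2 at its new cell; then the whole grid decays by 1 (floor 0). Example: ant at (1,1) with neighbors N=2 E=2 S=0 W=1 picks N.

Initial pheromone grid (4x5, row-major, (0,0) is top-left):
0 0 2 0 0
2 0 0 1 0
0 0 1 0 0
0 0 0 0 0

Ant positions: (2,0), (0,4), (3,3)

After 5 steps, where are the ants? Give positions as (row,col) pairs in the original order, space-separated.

Step 1: ant0:(2,0)->N->(1,0) | ant1:(0,4)->S->(1,4) | ant2:(3,3)->N->(2,3)
  grid max=3 at (1,0)
Step 2: ant0:(1,0)->N->(0,0) | ant1:(1,4)->N->(0,4) | ant2:(2,3)->N->(1,3)
  grid max=2 at (1,0)
Step 3: ant0:(0,0)->S->(1,0) | ant1:(0,4)->S->(1,4) | ant2:(1,3)->N->(0,3)
  grid max=3 at (1,0)
Step 4: ant0:(1,0)->N->(0,0) | ant1:(1,4)->N->(0,4) | ant2:(0,3)->E->(0,4)
  grid max=3 at (0,4)
Step 5: ant0:(0,0)->S->(1,0) | ant1:(0,4)->S->(1,4) | ant2:(0,4)->S->(1,4)
  grid max=3 at (1,0)

(1,0) (1,4) (1,4)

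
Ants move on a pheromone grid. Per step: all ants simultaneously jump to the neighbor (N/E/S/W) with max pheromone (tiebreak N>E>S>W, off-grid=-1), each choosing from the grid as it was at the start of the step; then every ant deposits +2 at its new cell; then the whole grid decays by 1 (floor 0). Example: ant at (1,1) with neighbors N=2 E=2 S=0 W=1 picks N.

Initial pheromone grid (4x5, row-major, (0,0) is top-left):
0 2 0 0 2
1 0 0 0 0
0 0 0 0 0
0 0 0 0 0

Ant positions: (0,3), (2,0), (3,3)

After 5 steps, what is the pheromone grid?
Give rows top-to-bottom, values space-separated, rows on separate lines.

After step 1: ants at (0,4),(1,0),(2,3)
  0 1 0 0 3
  2 0 0 0 0
  0 0 0 1 0
  0 0 0 0 0
After step 2: ants at (1,4),(0,0),(1,3)
  1 0 0 0 2
  1 0 0 1 1
  0 0 0 0 0
  0 0 0 0 0
After step 3: ants at (0,4),(1,0),(1,4)
  0 0 0 0 3
  2 0 0 0 2
  0 0 0 0 0
  0 0 0 0 0
After step 4: ants at (1,4),(0,0),(0,4)
  1 0 0 0 4
  1 0 0 0 3
  0 0 0 0 0
  0 0 0 0 0
After step 5: ants at (0,4),(1,0),(1,4)
  0 0 0 0 5
  2 0 0 0 4
  0 0 0 0 0
  0 0 0 0 0

0 0 0 0 5
2 0 0 0 4
0 0 0 0 0
0 0 0 0 0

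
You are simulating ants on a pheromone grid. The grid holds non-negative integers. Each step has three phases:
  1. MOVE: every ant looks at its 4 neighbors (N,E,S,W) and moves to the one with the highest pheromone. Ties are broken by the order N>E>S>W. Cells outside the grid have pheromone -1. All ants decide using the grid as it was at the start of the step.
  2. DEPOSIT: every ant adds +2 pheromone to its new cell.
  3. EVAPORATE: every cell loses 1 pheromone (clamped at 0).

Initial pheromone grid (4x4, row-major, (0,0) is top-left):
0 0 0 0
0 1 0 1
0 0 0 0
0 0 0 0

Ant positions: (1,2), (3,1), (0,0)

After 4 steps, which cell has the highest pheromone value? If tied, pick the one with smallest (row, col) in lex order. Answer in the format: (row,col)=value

Step 1: ant0:(1,2)->E->(1,3) | ant1:(3,1)->N->(2,1) | ant2:(0,0)->E->(0,1)
  grid max=2 at (1,3)
Step 2: ant0:(1,3)->N->(0,3) | ant1:(2,1)->N->(1,1) | ant2:(0,1)->E->(0,2)
  grid max=1 at (0,2)
Step 3: ant0:(0,3)->S->(1,3) | ant1:(1,1)->N->(0,1) | ant2:(0,2)->E->(0,3)
  grid max=2 at (0,3)
Step 4: ant0:(1,3)->N->(0,3) | ant1:(0,1)->E->(0,2) | ant2:(0,3)->S->(1,3)
  grid max=3 at (0,3)
Final grid:
  0 0 1 3
  0 0 0 3
  0 0 0 0
  0 0 0 0
Max pheromone 3 at (0,3)

Answer: (0,3)=3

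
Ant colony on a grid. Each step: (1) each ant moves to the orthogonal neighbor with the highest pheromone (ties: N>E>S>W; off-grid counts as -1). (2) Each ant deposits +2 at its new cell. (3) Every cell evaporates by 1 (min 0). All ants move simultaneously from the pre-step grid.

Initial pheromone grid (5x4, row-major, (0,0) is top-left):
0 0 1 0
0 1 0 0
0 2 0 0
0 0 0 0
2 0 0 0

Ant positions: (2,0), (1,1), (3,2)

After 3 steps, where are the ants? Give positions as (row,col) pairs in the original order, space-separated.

Step 1: ant0:(2,0)->E->(2,1) | ant1:(1,1)->S->(2,1) | ant2:(3,2)->N->(2,2)
  grid max=5 at (2,1)
Step 2: ant0:(2,1)->E->(2,2) | ant1:(2,1)->E->(2,2) | ant2:(2,2)->W->(2,1)
  grid max=6 at (2,1)
Step 3: ant0:(2,2)->W->(2,1) | ant1:(2,2)->W->(2,1) | ant2:(2,1)->E->(2,2)
  grid max=9 at (2,1)

(2,1) (2,1) (2,2)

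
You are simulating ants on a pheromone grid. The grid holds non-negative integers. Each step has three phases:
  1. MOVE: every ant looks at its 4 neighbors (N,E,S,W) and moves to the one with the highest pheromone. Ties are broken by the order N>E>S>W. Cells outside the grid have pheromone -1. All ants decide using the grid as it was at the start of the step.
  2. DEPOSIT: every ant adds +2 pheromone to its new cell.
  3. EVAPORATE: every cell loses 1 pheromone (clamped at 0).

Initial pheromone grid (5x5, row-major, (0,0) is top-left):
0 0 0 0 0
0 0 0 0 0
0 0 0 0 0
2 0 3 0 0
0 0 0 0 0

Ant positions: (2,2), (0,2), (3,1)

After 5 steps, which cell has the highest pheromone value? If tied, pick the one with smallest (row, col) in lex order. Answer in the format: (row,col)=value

Step 1: ant0:(2,2)->S->(3,2) | ant1:(0,2)->E->(0,3) | ant2:(3,1)->E->(3,2)
  grid max=6 at (3,2)
Step 2: ant0:(3,2)->N->(2,2) | ant1:(0,3)->E->(0,4) | ant2:(3,2)->N->(2,2)
  grid max=5 at (3,2)
Step 3: ant0:(2,2)->S->(3,2) | ant1:(0,4)->S->(1,4) | ant2:(2,2)->S->(3,2)
  grid max=8 at (3,2)
Step 4: ant0:(3,2)->N->(2,2) | ant1:(1,4)->N->(0,4) | ant2:(3,2)->N->(2,2)
  grid max=7 at (3,2)
Step 5: ant0:(2,2)->S->(3,2) | ant1:(0,4)->S->(1,4) | ant2:(2,2)->S->(3,2)
  grid max=10 at (3,2)
Final grid:
  0 0 0 0 0
  0 0 0 0 1
  0 0 4 0 0
  0 0 10 0 0
  0 0 0 0 0
Max pheromone 10 at (3,2)

Answer: (3,2)=10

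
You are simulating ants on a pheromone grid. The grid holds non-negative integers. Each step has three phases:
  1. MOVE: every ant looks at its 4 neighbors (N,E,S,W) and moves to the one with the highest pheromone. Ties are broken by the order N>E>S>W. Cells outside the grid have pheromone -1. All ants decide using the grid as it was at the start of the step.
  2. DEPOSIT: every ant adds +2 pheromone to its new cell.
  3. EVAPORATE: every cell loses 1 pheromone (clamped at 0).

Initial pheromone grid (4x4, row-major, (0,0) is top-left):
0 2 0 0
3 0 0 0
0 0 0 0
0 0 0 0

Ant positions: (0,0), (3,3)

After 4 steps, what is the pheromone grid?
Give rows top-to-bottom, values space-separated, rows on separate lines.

After step 1: ants at (1,0),(2,3)
  0 1 0 0
  4 0 0 0
  0 0 0 1
  0 0 0 0
After step 2: ants at (0,0),(1,3)
  1 0 0 0
  3 0 0 1
  0 0 0 0
  0 0 0 0
After step 3: ants at (1,0),(0,3)
  0 0 0 1
  4 0 0 0
  0 0 0 0
  0 0 0 0
After step 4: ants at (0,0),(1,3)
  1 0 0 0
  3 0 0 1
  0 0 0 0
  0 0 0 0

1 0 0 0
3 0 0 1
0 0 0 0
0 0 0 0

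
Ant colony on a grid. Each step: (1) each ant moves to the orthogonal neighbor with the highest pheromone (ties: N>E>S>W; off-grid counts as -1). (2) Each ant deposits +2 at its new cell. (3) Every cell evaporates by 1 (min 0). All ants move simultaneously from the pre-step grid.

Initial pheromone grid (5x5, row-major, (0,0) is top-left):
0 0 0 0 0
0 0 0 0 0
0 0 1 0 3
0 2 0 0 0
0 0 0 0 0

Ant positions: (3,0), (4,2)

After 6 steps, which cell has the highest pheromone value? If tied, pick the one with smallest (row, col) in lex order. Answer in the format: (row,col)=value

Step 1: ant0:(3,0)->E->(3,1) | ant1:(4,2)->N->(3,2)
  grid max=3 at (3,1)
Step 2: ant0:(3,1)->E->(3,2) | ant1:(3,2)->W->(3,1)
  grid max=4 at (3,1)
Step 3: ant0:(3,2)->W->(3,1) | ant1:(3,1)->E->(3,2)
  grid max=5 at (3,1)
Step 4: ant0:(3,1)->E->(3,2) | ant1:(3,2)->W->(3,1)
  grid max=6 at (3,1)
Step 5: ant0:(3,2)->W->(3,1) | ant1:(3,1)->E->(3,2)
  grid max=7 at (3,1)
Step 6: ant0:(3,1)->E->(3,2) | ant1:(3,2)->W->(3,1)
  grid max=8 at (3,1)
Final grid:
  0 0 0 0 0
  0 0 0 0 0
  0 0 0 0 0
  0 8 6 0 0
  0 0 0 0 0
Max pheromone 8 at (3,1)

Answer: (3,1)=8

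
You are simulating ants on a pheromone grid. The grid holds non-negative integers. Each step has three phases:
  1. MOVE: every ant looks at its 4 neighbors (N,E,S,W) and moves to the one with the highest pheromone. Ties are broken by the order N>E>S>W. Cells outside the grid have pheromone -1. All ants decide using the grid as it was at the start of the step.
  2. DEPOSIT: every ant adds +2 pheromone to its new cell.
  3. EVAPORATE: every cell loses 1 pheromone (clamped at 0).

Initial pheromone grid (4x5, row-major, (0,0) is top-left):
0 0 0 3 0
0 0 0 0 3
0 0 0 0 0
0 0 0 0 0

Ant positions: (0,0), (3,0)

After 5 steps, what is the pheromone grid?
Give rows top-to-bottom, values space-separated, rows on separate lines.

After step 1: ants at (0,1),(2,0)
  0 1 0 2 0
  0 0 0 0 2
  1 0 0 0 0
  0 0 0 0 0
After step 2: ants at (0,2),(1,0)
  0 0 1 1 0
  1 0 0 0 1
  0 0 0 0 0
  0 0 0 0 0
After step 3: ants at (0,3),(0,0)
  1 0 0 2 0
  0 0 0 0 0
  0 0 0 0 0
  0 0 0 0 0
After step 4: ants at (0,4),(0,1)
  0 1 0 1 1
  0 0 0 0 0
  0 0 0 0 0
  0 0 0 0 0
After step 5: ants at (0,3),(0,2)
  0 0 1 2 0
  0 0 0 0 0
  0 0 0 0 0
  0 0 0 0 0

0 0 1 2 0
0 0 0 0 0
0 0 0 0 0
0 0 0 0 0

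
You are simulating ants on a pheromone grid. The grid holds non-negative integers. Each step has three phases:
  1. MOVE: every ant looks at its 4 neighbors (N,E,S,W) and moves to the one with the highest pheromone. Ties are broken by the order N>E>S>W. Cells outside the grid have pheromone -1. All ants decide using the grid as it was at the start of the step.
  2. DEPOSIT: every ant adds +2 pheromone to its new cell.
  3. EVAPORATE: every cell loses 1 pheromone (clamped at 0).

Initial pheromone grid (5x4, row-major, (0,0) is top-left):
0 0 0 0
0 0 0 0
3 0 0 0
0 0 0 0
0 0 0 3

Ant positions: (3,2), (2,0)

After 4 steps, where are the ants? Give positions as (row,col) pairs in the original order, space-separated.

Step 1: ant0:(3,2)->N->(2,2) | ant1:(2,0)->N->(1,0)
  grid max=2 at (2,0)
Step 2: ant0:(2,2)->N->(1,2) | ant1:(1,0)->S->(2,0)
  grid max=3 at (2,0)
Step 3: ant0:(1,2)->N->(0,2) | ant1:(2,0)->N->(1,0)
  grid max=2 at (2,0)
Step 4: ant0:(0,2)->E->(0,3) | ant1:(1,0)->S->(2,0)
  grid max=3 at (2,0)

(0,3) (2,0)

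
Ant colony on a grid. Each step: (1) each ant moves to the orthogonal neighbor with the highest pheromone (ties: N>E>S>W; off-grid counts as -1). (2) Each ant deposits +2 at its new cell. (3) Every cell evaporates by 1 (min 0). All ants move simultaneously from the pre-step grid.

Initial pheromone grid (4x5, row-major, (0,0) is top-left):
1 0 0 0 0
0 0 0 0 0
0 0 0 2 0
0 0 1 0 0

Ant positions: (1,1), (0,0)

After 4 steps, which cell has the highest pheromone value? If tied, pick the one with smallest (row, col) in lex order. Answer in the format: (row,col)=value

Step 1: ant0:(1,1)->N->(0,1) | ant1:(0,0)->E->(0,1)
  grid max=3 at (0,1)
Step 2: ant0:(0,1)->E->(0,2) | ant1:(0,1)->E->(0,2)
  grid max=3 at (0,2)
Step 3: ant0:(0,2)->W->(0,1) | ant1:(0,2)->W->(0,1)
  grid max=5 at (0,1)
Step 4: ant0:(0,1)->E->(0,2) | ant1:(0,1)->E->(0,2)
  grid max=5 at (0,2)
Final grid:
  0 4 5 0 0
  0 0 0 0 0
  0 0 0 0 0
  0 0 0 0 0
Max pheromone 5 at (0,2)

Answer: (0,2)=5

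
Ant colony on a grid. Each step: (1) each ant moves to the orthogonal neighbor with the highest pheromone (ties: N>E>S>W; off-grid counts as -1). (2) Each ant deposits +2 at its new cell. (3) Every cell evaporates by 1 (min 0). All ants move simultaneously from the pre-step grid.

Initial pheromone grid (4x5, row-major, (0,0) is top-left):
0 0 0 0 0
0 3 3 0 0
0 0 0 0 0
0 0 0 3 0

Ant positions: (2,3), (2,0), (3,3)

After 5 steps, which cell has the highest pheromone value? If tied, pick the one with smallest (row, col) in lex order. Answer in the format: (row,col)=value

Answer: (3,3)=8

Derivation:
Step 1: ant0:(2,3)->S->(3,3) | ant1:(2,0)->N->(1,0) | ant2:(3,3)->N->(2,3)
  grid max=4 at (3,3)
Step 2: ant0:(3,3)->N->(2,3) | ant1:(1,0)->E->(1,1) | ant2:(2,3)->S->(3,3)
  grid max=5 at (3,3)
Step 3: ant0:(2,3)->S->(3,3) | ant1:(1,1)->E->(1,2) | ant2:(3,3)->N->(2,3)
  grid max=6 at (3,3)
Step 4: ant0:(3,3)->N->(2,3) | ant1:(1,2)->W->(1,1) | ant2:(2,3)->S->(3,3)
  grid max=7 at (3,3)
Step 5: ant0:(2,3)->S->(3,3) | ant1:(1,1)->E->(1,2) | ant2:(3,3)->N->(2,3)
  grid max=8 at (3,3)
Final grid:
  0 0 0 0 0
  0 2 2 0 0
  0 0 0 5 0
  0 0 0 8 0
Max pheromone 8 at (3,3)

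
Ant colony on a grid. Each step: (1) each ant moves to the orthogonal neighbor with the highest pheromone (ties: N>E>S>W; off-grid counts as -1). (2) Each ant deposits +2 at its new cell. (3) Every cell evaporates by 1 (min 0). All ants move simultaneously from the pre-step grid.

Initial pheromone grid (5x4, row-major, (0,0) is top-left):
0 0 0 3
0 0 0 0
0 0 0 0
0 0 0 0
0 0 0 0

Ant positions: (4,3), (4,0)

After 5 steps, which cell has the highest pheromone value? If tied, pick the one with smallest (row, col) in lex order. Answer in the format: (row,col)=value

Answer: (0,1)=1

Derivation:
Step 1: ant0:(4,3)->N->(3,3) | ant1:(4,0)->N->(3,0)
  grid max=2 at (0,3)
Step 2: ant0:(3,3)->N->(2,3) | ant1:(3,0)->N->(2,0)
  grid max=1 at (0,3)
Step 3: ant0:(2,3)->N->(1,3) | ant1:(2,0)->N->(1,0)
  grid max=1 at (1,0)
Step 4: ant0:(1,3)->N->(0,3) | ant1:(1,0)->N->(0,0)
  grid max=1 at (0,0)
Step 5: ant0:(0,3)->S->(1,3) | ant1:(0,0)->E->(0,1)
  grid max=1 at (0,1)
Final grid:
  0 1 0 0
  0 0 0 1
  0 0 0 0
  0 0 0 0
  0 0 0 0
Max pheromone 1 at (0,1)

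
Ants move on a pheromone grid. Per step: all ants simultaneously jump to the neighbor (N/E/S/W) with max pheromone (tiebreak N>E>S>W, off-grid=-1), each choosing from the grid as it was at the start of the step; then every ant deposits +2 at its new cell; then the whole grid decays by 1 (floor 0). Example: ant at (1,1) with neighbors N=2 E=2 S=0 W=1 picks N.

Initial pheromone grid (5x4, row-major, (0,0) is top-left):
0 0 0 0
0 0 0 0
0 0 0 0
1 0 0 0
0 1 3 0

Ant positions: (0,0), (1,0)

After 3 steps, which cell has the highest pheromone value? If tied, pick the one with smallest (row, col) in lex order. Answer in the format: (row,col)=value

Step 1: ant0:(0,0)->E->(0,1) | ant1:(1,0)->N->(0,0)
  grid max=2 at (4,2)
Step 2: ant0:(0,1)->W->(0,0) | ant1:(0,0)->E->(0,1)
  grid max=2 at (0,0)
Step 3: ant0:(0,0)->E->(0,1) | ant1:(0,1)->W->(0,0)
  grid max=3 at (0,0)
Final grid:
  3 3 0 0
  0 0 0 0
  0 0 0 0
  0 0 0 0
  0 0 0 0
Max pheromone 3 at (0,0)

Answer: (0,0)=3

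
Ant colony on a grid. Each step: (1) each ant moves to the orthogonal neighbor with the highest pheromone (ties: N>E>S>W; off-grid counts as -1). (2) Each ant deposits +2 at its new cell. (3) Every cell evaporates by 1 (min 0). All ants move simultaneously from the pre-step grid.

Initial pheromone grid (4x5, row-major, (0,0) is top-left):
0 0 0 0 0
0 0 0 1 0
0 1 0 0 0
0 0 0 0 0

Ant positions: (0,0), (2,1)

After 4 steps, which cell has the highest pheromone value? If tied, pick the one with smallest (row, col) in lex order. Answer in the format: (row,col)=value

Answer: (0,1)=4

Derivation:
Step 1: ant0:(0,0)->E->(0,1) | ant1:(2,1)->N->(1,1)
  grid max=1 at (0,1)
Step 2: ant0:(0,1)->S->(1,1) | ant1:(1,1)->N->(0,1)
  grid max=2 at (0,1)
Step 3: ant0:(1,1)->N->(0,1) | ant1:(0,1)->S->(1,1)
  grid max=3 at (0,1)
Step 4: ant0:(0,1)->S->(1,1) | ant1:(1,1)->N->(0,1)
  grid max=4 at (0,1)
Final grid:
  0 4 0 0 0
  0 4 0 0 0
  0 0 0 0 0
  0 0 0 0 0
Max pheromone 4 at (0,1)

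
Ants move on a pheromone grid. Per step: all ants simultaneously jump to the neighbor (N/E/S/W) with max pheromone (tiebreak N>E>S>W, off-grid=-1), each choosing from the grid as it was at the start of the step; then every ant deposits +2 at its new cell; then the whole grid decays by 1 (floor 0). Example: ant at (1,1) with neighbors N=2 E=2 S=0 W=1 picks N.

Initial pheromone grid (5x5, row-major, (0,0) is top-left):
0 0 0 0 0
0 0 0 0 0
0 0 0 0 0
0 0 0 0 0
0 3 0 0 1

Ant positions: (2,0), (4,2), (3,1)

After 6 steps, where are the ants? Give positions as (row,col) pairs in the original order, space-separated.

Step 1: ant0:(2,0)->N->(1,0) | ant1:(4,2)->W->(4,1) | ant2:(3,1)->S->(4,1)
  grid max=6 at (4,1)
Step 2: ant0:(1,0)->N->(0,0) | ant1:(4,1)->N->(3,1) | ant2:(4,1)->N->(3,1)
  grid max=5 at (4,1)
Step 3: ant0:(0,0)->E->(0,1) | ant1:(3,1)->S->(4,1) | ant2:(3,1)->S->(4,1)
  grid max=8 at (4,1)
Step 4: ant0:(0,1)->E->(0,2) | ant1:(4,1)->N->(3,1) | ant2:(4,1)->N->(3,1)
  grid max=7 at (4,1)
Step 5: ant0:(0,2)->E->(0,3) | ant1:(3,1)->S->(4,1) | ant2:(3,1)->S->(4,1)
  grid max=10 at (4,1)
Step 6: ant0:(0,3)->E->(0,4) | ant1:(4,1)->N->(3,1) | ant2:(4,1)->N->(3,1)
  grid max=9 at (4,1)

(0,4) (3,1) (3,1)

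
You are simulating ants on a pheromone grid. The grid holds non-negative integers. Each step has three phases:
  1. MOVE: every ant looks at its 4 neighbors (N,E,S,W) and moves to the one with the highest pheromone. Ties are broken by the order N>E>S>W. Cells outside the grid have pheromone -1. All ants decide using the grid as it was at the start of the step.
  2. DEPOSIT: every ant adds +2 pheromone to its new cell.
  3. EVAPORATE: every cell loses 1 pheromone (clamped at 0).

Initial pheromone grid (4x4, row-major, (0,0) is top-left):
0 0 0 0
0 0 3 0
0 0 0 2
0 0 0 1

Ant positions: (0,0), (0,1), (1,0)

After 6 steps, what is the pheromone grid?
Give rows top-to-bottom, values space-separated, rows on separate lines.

After step 1: ants at (0,1),(0,2),(0,0)
  1 1 1 0
  0 0 2 0
  0 0 0 1
  0 0 0 0
After step 2: ants at (0,2),(1,2),(0,1)
  0 2 2 0
  0 0 3 0
  0 0 0 0
  0 0 0 0
After step 3: ants at (1,2),(0,2),(0,2)
  0 1 5 0
  0 0 4 0
  0 0 0 0
  0 0 0 0
After step 4: ants at (0,2),(1,2),(1,2)
  0 0 6 0
  0 0 7 0
  0 0 0 0
  0 0 0 0
After step 5: ants at (1,2),(0,2),(0,2)
  0 0 9 0
  0 0 8 0
  0 0 0 0
  0 0 0 0
After step 6: ants at (0,2),(1,2),(1,2)
  0 0 10 0
  0 0 11 0
  0 0 0 0
  0 0 0 0

0 0 10 0
0 0 11 0
0 0 0 0
0 0 0 0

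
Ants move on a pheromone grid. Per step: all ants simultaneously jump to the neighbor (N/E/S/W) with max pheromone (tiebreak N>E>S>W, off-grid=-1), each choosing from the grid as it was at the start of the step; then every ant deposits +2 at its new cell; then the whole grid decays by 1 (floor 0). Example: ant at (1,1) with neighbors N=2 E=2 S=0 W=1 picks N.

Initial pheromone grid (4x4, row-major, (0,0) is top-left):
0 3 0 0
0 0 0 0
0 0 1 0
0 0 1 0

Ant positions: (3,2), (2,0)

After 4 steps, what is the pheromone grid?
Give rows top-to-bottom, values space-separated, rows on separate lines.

After step 1: ants at (2,2),(1,0)
  0 2 0 0
  1 0 0 0
  0 0 2 0
  0 0 0 0
After step 2: ants at (1,2),(0,0)
  1 1 0 0
  0 0 1 0
  0 0 1 0
  0 0 0 0
After step 3: ants at (2,2),(0,1)
  0 2 0 0
  0 0 0 0
  0 0 2 0
  0 0 0 0
After step 4: ants at (1,2),(0,2)
  0 1 1 0
  0 0 1 0
  0 0 1 0
  0 0 0 0

0 1 1 0
0 0 1 0
0 0 1 0
0 0 0 0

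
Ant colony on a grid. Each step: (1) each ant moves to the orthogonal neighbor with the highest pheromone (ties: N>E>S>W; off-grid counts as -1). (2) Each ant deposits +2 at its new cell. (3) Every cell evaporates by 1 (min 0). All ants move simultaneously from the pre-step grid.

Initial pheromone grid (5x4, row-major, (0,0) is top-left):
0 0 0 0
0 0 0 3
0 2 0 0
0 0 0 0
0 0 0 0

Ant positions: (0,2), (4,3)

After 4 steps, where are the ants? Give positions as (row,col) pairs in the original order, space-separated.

Step 1: ant0:(0,2)->E->(0,3) | ant1:(4,3)->N->(3,3)
  grid max=2 at (1,3)
Step 2: ant0:(0,3)->S->(1,3) | ant1:(3,3)->N->(2,3)
  grid max=3 at (1,3)
Step 3: ant0:(1,3)->S->(2,3) | ant1:(2,3)->N->(1,3)
  grid max=4 at (1,3)
Step 4: ant0:(2,3)->N->(1,3) | ant1:(1,3)->S->(2,3)
  grid max=5 at (1,3)

(1,3) (2,3)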